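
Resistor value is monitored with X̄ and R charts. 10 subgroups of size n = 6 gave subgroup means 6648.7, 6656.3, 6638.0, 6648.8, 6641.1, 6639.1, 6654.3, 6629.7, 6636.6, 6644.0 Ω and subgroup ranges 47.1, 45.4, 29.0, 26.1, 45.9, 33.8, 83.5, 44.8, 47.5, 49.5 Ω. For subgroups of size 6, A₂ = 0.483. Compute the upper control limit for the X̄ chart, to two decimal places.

6665.52

X̄̄ = (6648.7 + 6656.3 + 6638.0 + 6648.8 + 6641.1 + 6639.1 + 6654.3 + 6629.7 + 6636.6 + 6644.0) / 10 = 66436.6000 / 10 = 6643.6600
R̄ = (47.1 + 45.4 + 29.0 + 26.1 + 45.9 + 33.8 + 83.5 + 44.8 + 47.5 + 49.5) / 10 = 452.6000 / 10 = 45.2600
UCL = X̄̄ + A₂·R̄ = 6643.6600 + 0.483 × 45.2600 = 6665.5206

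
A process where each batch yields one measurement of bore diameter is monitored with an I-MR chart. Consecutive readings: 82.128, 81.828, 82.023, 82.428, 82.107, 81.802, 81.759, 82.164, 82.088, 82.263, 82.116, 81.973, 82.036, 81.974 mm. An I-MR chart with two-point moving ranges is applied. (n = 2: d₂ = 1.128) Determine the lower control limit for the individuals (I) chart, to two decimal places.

81.51

X̄ = (82.128 + 81.828 + 82.023 + 82.428 + 82.107 + 81.802 + 81.759 + 82.164 + 82.088 + 82.263 + 82.116 + 81.973 + 82.036 + 81.974) / 14 = 82.0492
Moving ranges: 0.300, 0.195, 0.405, 0.321, 0.305, 0.043, 0.405, 0.076, 0.175, 0.147, 0.143, 0.063, 0.062; M̄R̄ = 2.6400 / 13 = 0.2031
LCL = X̄ − 3·M̄R̄/d₂ = 82.0492 − 3 × 0.2031 / 1.128 = 81.5091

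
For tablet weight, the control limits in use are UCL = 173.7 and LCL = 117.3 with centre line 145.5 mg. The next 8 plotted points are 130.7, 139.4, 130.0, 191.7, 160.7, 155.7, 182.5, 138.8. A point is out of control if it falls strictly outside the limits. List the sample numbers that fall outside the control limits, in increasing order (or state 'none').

Compare each point to [117.3, 173.7]: sample 4 = 191.7 > UCL; sample 7 = 182.5 > UCL.

4, 7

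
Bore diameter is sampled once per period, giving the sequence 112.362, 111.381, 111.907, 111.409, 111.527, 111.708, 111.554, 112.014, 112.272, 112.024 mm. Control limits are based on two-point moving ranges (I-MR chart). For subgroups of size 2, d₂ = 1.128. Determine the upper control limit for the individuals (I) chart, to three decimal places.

112.828

X̄ = (112.362 + 111.381 + 111.907 + 111.409 + 111.527 + 111.708 + 111.554 + 112.014 + 112.272 + 112.024) / 10 = 111.8158
Moving ranges: 0.981, 0.526, 0.498, 0.118, 0.181, 0.154, 0.460, 0.258, 0.248; M̄R̄ = 3.4240 / 9 = 0.3804
UCL = X̄ + 3·M̄R̄/d₂ = 111.8158 + 3 × 0.3804 / 1.128 = 112.8276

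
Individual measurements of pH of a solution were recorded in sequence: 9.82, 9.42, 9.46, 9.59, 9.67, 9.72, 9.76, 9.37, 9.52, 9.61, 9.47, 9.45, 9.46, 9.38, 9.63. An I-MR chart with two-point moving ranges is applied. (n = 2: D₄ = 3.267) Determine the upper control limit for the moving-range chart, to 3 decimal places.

Moving ranges: 0.40, 0.04, 0.13, 0.08, 0.05, 0.04, 0.39, 0.15, 0.09, 0.14, 0.02, 0.01, 0.08, 0.25; M̄R̄ = 1.8700 / 14 = 0.1336
UCL_MR = D₄·M̄R̄ = 3.267 × 0.1336 = 0.4364

0.436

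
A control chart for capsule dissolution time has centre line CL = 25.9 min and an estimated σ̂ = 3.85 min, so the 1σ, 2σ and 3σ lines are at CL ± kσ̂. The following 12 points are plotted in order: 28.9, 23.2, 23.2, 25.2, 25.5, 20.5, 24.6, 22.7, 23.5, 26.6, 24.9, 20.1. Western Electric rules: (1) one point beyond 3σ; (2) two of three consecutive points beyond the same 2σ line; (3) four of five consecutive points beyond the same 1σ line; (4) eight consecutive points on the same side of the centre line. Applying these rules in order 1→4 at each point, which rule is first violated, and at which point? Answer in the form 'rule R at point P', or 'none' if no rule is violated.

Zone of each point (C = within 1σ̂, B = 1σ̂–2σ̂, A = 2σ̂–3σ̂, * = beyond 3σ̂; sign = side of CL): 1:+C, 2:-C, 3:-C, 4:-C, 5:-C, 6:-B, 7:-C, 8:-C, 9:-C, 10:+C, 11:-C, 12:-B
Rule 4 (eight consecutive points on the same side of the centre line) is satisfied at point 9.

rule 4 at point 9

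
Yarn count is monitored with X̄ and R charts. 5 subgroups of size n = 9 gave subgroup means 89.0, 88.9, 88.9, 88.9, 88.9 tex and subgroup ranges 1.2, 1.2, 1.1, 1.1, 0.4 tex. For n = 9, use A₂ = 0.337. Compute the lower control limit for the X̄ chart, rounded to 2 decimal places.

88.58

X̄̄ = (89.0 + 88.9 + 88.9 + 88.9 + 88.9) / 5 = 444.6000 / 5 = 88.9200
R̄ = (1.2 + 1.2 + 1.1 + 1.1 + 0.4) / 5 = 5.0000 / 5 = 1.0000
LCL = X̄̄ − A₂·R̄ = 88.9200 − 0.337 × 1.0000 = 88.5830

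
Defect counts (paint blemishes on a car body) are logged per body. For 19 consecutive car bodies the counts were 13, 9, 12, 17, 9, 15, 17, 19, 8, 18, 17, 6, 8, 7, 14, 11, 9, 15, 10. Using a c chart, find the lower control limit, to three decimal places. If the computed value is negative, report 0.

c̄ = (13 + 9 + 12 + 17 + 9 + 15 + 17 + 19 + 8 + 18 + 17 + 6 + 8 + 7 + 14 + 11 + 9 + 15 + 10) / 19 = 234 / 19 = 12.3158
LCL = c̄ − 3√c̄ = 12.3158 − 3 × 3.5094 = 1.7876

1.788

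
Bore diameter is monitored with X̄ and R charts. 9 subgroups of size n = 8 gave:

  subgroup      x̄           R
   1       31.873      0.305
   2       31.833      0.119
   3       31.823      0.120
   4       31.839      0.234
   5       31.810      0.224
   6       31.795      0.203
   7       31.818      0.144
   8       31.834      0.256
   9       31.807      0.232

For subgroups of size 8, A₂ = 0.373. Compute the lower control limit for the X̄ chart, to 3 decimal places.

X̄̄ = (31.873 + 31.833 + 31.823 + 31.839 + 31.810 + 31.795 + 31.818 + 31.834 + 31.807) / 9 = 286.4320 / 9 = 31.8258
R̄ = (0.305 + 0.119 + 0.120 + 0.234 + 0.224 + 0.203 + 0.144 + 0.256 + 0.232) / 9 = 1.8370 / 9 = 0.2041
LCL = X̄̄ − A₂·R̄ = 31.8258 − 0.373 × 0.2041 = 31.7496

31.750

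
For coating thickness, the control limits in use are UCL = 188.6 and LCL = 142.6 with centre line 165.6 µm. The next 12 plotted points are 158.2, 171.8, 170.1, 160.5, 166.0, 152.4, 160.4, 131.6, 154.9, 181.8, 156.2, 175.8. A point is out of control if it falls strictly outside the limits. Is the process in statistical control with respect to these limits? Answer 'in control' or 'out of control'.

Compare each point to [142.6, 188.6]: sample 8 = 131.6 < LCL.

out of control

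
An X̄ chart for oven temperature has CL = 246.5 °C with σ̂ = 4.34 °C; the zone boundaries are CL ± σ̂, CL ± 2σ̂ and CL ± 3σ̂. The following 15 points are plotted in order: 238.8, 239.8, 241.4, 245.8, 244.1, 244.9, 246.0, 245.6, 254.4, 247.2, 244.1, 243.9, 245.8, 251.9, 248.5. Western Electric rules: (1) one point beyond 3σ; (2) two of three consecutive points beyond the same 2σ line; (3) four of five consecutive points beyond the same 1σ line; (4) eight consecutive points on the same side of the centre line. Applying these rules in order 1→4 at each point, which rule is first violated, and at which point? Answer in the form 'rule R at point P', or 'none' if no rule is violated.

rule 4 at point 8

Zone of each point (C = within 1σ̂, B = 1σ̂–2σ̂, A = 2σ̂–3σ̂, * = beyond 3σ̂; sign = side of CL): 1:-B, 2:-B, 3:-B, 4:-C, 5:-C, 6:-C, 7:-C, 8:-C, 9:+B, 10:+C, 11:-C, 12:-C, 13:-C, 14:+B, 15:+C
Rule 4 (eight consecutive points on the same side of the centre line) is satisfied at point 8.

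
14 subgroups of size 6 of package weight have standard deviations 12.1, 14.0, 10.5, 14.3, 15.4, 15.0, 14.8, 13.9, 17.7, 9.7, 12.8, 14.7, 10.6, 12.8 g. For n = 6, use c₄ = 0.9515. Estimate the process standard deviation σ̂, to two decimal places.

s̄ = (12.1 + 14.0 + 10.5 + 14.3 + 15.4 + 15.0 + 14.8 + 13.9 + 17.7 + 9.7 + 12.8 + 14.7 + 10.6 + 12.8) / 14 = 13.4500
σ̂ = s̄ / c₄ = 13.4500 / 0.9515 = 14.1356

14.14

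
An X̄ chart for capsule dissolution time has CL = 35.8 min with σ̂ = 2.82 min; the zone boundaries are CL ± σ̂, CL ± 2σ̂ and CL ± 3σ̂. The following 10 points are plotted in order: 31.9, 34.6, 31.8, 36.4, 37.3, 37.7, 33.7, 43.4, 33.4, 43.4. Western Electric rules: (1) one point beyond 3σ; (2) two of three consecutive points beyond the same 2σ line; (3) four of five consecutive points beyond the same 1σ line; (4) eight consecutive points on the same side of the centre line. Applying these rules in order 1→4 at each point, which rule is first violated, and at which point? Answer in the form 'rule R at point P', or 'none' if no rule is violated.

Zone of each point (C = within 1σ̂, B = 1σ̂–2σ̂, A = 2σ̂–3σ̂, * = beyond 3σ̂; sign = side of CL): 1:-B, 2:-C, 3:-B, 4:+C, 5:+C, 6:+C, 7:-C, 8:+A, 9:-C, 10:+A
Rule 2 (two of three consecutive points beyond the same 2σ limit) is satisfied at point 10.

rule 2 at point 10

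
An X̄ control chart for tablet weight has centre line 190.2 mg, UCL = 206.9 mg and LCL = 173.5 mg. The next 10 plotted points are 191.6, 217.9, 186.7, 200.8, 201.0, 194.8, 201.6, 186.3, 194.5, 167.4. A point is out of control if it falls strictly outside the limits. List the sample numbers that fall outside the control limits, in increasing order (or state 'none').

Compare each point to [173.5, 206.9]: sample 2 = 217.9 > UCL; sample 10 = 167.4 < LCL.

2, 10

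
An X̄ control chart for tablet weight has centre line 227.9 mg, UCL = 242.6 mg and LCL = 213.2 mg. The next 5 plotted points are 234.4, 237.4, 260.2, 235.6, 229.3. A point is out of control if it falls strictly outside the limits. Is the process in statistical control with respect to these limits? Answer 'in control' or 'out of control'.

Compare each point to [213.2, 242.6]: sample 3 = 260.2 > UCL.

out of control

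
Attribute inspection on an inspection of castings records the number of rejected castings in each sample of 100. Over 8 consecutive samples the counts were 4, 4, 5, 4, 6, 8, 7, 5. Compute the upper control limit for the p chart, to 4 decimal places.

p̄ = Σdᵢ / (k·n) = 43 / (8 × 100) = 0.05375
UCL = p̄ + 3·√(p̄(1−p̄)/n) = 0.05375 + 3 × √(0.05375×0.94625/100) = 0.05375 + 3 × 0.02255 = 0.12141

0.1214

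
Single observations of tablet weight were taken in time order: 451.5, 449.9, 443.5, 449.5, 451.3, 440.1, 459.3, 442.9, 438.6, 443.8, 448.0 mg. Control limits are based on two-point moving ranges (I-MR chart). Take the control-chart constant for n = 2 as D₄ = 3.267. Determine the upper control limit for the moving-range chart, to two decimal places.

Moving ranges: 1.6, 6.4, 6.0, 1.8, 11.2, 19.2, 16.4, 4.3, 5.2, 4.2; M̄R̄ = 76.3000 / 10 = 7.6300
UCL_MR = D₄·M̄R̄ = 3.267 × 7.6300 = 24.9272

24.93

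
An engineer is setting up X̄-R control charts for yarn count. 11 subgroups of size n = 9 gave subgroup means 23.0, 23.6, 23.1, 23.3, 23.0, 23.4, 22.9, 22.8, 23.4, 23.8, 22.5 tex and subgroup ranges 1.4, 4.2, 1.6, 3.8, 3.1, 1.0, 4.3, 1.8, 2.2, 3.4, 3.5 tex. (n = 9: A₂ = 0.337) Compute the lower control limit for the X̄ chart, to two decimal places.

X̄̄ = (23.0 + 23.6 + 23.1 + 23.3 + 23.0 + 23.4 + 22.9 + 22.8 + 23.4 + 23.8 + 22.5) / 11 = 254.8000 / 11 = 23.1636
R̄ = (1.4 + 4.2 + 1.6 + 3.8 + 3.1 + 1.0 + 4.3 + 1.8 + 2.2 + 3.4 + 3.5) / 11 = 30.3000 / 11 = 2.7545
LCL = X̄̄ − A₂·R̄ = 23.1636 − 0.337 × 2.7545 = 22.2354

22.24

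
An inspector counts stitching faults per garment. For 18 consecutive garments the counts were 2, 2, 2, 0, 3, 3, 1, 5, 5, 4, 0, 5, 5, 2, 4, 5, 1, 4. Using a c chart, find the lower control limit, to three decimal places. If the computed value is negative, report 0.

c̄ = (2 + 2 + 2 + 0 + 3 + 3 + 1 + 5 + 5 + 4 + 0 + 5 + 5 + 2 + 4 + 5 + 1 + 4) / 18 = 53 / 18 = 2.9444
LCL = c̄ − 3√c̄ = 2.9444 − 3 × 1.7159 = -2.2034 → 0 (cannot be negative)

0.000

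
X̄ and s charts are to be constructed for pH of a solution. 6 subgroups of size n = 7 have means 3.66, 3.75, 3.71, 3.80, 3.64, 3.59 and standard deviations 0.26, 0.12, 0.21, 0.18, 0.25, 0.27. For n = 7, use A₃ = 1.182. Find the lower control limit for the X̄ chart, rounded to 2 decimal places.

X̄̄ = (3.66 + 3.75 + 3.71 + 3.80 + 3.64 + 3.59) / 6 = 3.6917
s̄ = (0.26 + 0.12 + 0.21 + 0.18 + 0.25 + 0.27) / 6 = 0.2150
LCL = X̄̄ − A₃·s̄ = 3.6917 − 1.182 × 0.2150 = 3.4375

3.44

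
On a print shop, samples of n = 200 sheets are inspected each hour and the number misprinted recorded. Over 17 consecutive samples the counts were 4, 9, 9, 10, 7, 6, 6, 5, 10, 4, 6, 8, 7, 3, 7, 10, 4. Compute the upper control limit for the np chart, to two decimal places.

14.43

p̄ = Σdᵢ / (k·n) = 115 / (17 × 200) = 0.03382
UCL = np̄ + 3·√(np̄(1−p̄)) = 6.7647 + 3 × √(6.7647×0.96618) = 6.7647 + 3 × 2.5565 = 14.4343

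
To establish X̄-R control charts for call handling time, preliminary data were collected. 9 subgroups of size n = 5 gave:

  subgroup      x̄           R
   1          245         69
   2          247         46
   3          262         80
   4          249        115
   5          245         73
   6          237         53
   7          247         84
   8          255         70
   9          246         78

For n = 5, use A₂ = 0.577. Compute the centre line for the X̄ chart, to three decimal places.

X̄̄ = (245 + 247 + 262 + 249 + 245 + 237 + 247 + 255 + 246) / 9 = 2233.0000 / 9 = 248.1111
CL = X̄̄ = 248.1111

248.111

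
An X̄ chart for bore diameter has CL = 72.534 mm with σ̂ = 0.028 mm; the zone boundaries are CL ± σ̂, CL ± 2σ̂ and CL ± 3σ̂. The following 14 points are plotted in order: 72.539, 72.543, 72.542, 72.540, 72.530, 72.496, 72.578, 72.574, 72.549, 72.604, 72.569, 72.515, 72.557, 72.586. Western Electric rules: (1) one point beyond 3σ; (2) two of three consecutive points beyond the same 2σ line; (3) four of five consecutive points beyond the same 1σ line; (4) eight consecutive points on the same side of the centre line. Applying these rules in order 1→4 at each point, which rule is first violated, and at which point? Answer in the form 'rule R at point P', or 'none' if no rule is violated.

rule 3 at point 11

Zone of each point (C = within 1σ̂, B = 1σ̂–2σ̂, A = 2σ̂–3σ̂, * = beyond 3σ̂; sign = side of CL): 1:+C, 2:+C, 3:+C, 4:+C, 5:-C, 6:-B, 7:+B, 8:+B, 9:+C, 10:+A, 11:+B, 12:-C, 13:+C, 14:+B
Rule 3 (four of five consecutive points beyond the same 1σ limit) is satisfied at point 11.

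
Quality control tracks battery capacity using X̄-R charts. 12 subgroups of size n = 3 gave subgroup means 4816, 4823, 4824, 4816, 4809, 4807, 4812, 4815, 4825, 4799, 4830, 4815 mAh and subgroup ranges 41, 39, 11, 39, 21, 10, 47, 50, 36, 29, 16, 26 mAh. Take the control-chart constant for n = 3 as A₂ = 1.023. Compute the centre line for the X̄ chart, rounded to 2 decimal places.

4815.92

X̄̄ = (4816 + 4823 + 4824 + 4816 + 4809 + 4807 + 4812 + 4815 + 4825 + 4799 + 4830 + 4815) / 12 = 57791.0000 / 12 = 4815.9167
CL = X̄̄ = 4815.9167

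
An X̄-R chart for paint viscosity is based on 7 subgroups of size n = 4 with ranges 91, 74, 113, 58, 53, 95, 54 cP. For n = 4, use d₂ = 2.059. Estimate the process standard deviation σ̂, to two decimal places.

R̄ = (91 + 74 + 113 + 58 + 53 + 95 + 54) / 7 = 76.8571
σ̂ = R̄ / d₂ = 76.8571 / 2.059 = 37.3274

37.33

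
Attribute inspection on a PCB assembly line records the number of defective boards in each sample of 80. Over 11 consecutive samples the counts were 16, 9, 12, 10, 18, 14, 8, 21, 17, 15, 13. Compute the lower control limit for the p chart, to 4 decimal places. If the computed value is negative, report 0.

0.0467

p̄ = Σdᵢ / (k·n) = 153 / (11 × 80) = 0.17386
LCL = p̄ − 3·√(p̄(1−p̄)/n) = 0.17386 − 3 × 0.04237 = 0.04675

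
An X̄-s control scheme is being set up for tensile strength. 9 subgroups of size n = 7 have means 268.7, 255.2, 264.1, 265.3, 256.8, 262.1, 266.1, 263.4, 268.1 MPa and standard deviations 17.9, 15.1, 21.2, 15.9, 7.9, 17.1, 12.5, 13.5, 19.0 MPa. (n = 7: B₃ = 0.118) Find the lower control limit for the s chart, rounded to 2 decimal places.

1.84

s̄ = (17.9 + 15.1 + 21.2 + 15.9 + 7.9 + 17.1 + 12.5 + 13.5 + 19.0) / 9 = 15.5667
LCL_s = B₃·s̄ = 0.118 × 15.5667 = 1.8369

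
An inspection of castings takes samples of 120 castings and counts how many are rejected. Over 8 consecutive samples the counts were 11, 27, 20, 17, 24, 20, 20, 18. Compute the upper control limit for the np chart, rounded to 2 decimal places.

31.78

p̄ = Σdᵢ / (k·n) = 157 / (8 × 120) = 0.16354
UCL = np̄ + 3·√(np̄(1−p̄)) = 19.6250 + 3 × √(19.6250×0.83646) = 19.6250 + 3 × 4.0516 = 31.7798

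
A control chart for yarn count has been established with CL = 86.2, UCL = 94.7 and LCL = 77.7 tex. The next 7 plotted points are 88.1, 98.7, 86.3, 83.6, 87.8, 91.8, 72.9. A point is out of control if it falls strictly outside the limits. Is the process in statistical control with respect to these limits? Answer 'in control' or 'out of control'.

out of control

Compare each point to [77.7, 94.7]: sample 2 = 98.7 > UCL; sample 7 = 72.9 < LCL.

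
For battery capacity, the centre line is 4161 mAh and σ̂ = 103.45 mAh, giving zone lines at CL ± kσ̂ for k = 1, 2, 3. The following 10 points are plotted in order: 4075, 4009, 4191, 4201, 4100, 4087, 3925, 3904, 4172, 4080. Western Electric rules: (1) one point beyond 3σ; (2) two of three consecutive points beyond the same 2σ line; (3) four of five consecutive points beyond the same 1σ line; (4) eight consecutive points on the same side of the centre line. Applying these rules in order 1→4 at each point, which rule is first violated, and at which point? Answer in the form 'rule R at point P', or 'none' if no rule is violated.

rule 2 at point 8

Zone of each point (C = within 1σ̂, B = 1σ̂–2σ̂, A = 2σ̂–3σ̂, * = beyond 3σ̂; sign = side of CL): 1:-C, 2:-B, 3:+C, 4:+C, 5:-C, 6:-C, 7:-A, 8:-A, 9:+C, 10:-C
Rule 2 (two of three consecutive points beyond the same 2σ limit) is satisfied at point 8.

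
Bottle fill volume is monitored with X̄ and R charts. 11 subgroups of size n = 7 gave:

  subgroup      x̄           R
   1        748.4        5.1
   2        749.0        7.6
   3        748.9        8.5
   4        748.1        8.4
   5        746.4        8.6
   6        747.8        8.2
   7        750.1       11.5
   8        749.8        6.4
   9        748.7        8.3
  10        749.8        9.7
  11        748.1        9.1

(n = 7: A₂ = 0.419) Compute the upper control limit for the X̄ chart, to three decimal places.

X̄̄ = (748.4 + 749.0 + 748.9 + 748.1 + 746.4 + 747.8 + 750.1 + 749.8 + 748.7 + 749.8 + 748.1) / 11 = 8235.1000 / 11 = 748.6455
R̄ = (5.1 + 7.6 + 8.5 + 8.4 + 8.6 + 8.2 + 11.5 + 6.4 + 8.3 + 9.7 + 9.1) / 11 = 91.4000 / 11 = 8.3091
UCL = X̄̄ + A₂·R̄ = 748.6455 + 0.419 × 8.3091 = 752.1270

752.127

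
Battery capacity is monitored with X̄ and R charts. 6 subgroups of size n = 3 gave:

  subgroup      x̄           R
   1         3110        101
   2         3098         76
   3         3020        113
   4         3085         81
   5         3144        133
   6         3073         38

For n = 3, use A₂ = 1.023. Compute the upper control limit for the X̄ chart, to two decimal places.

3180.74

X̄̄ = (3110 + 3098 + 3020 + 3085 + 3144 + 3073) / 6 = 18530.0000 / 6 = 3088.3333
R̄ = (101 + 76 + 113 + 81 + 133 + 38) / 6 = 542.0000 / 6 = 90.3333
UCL = X̄̄ + A₂·R̄ = 3088.3333 + 1.023 × 90.3333 = 3180.7443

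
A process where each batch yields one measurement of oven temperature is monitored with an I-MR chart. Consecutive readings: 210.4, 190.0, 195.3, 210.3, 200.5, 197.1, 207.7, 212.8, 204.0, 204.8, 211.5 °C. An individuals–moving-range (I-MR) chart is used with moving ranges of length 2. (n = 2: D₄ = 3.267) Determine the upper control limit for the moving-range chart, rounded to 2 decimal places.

28.06

Moving ranges: 20.4, 5.3, 15.0, 9.8, 3.4, 10.6, 5.1, 8.8, 0.8, 6.7; M̄R̄ = 85.9000 / 10 = 8.5900
UCL_MR = D₄·M̄R̄ = 3.267 × 8.5900 = 28.0635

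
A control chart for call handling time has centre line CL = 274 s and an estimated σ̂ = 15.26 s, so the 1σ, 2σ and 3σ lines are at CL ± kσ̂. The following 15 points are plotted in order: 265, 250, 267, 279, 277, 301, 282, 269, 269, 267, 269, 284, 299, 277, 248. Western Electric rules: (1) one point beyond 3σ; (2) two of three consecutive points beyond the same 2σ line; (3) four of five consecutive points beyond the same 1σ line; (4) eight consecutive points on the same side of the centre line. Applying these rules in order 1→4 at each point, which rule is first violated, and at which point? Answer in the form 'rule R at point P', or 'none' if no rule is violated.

Zone of each point (C = within 1σ̂, B = 1σ̂–2σ̂, A = 2σ̂–3σ̂, * = beyond 3σ̂; sign = side of CL): 1:-C, 2:-B, 3:-C, 4:+C, 5:+C, 6:+B, 7:+C, 8:-C, 9:-C, 10:-C, 11:-C, 12:+C, 13:+B, 14:+C, 15:-B
No rule fires across all 15 points.

none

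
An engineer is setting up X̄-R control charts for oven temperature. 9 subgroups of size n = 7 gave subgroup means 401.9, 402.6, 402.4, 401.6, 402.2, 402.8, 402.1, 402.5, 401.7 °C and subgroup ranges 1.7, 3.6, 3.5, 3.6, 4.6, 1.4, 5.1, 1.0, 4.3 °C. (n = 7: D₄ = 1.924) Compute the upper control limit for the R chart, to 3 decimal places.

6.157

R̄ = (1.7 + 3.6 + 3.5 + 3.6 + 4.6 + 1.4 + 5.1 + 1.0 + 4.3) / 9 = 28.8000 / 9 = 3.2000
UCL_R = D₄·R̄ = 1.924 × 3.2000 = 6.1568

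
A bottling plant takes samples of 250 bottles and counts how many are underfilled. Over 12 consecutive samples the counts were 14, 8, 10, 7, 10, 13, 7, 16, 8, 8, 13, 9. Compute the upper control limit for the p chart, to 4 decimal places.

0.0786

p̄ = Σdᵢ / (k·n) = 123 / (12 × 250) = 0.04100
UCL = p̄ + 3·√(p̄(1−p̄)/n) = 0.04100 + 3 × √(0.04100×0.95900/250) = 0.04100 + 3 × 0.01254 = 0.07862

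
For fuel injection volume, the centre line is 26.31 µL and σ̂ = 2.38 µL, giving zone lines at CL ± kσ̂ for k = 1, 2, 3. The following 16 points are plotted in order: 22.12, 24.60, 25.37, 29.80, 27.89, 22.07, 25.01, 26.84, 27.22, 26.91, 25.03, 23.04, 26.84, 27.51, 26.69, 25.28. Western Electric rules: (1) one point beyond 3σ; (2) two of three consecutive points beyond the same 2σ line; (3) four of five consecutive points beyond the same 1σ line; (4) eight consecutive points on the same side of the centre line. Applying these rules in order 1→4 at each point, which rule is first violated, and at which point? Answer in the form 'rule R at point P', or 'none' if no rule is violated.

none

Zone of each point (C = within 1σ̂, B = 1σ̂–2σ̂, A = 2σ̂–3σ̂, * = beyond 3σ̂; sign = side of CL): 1:-B, 2:-C, 3:-C, 4:+B, 5:+C, 6:-B, 7:-C, 8:+C, 9:+C, 10:+C, 11:-C, 12:-B, 13:+C, 14:+C, 15:+C, 16:-C
No rule fires across all 16 points.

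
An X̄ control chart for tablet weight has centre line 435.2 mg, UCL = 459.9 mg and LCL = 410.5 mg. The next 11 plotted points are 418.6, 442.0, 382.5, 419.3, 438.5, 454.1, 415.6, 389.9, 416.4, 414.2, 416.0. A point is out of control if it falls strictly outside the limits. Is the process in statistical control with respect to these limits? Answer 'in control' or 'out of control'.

Compare each point to [410.5, 459.9]: sample 3 = 382.5 < LCL; sample 8 = 389.9 < LCL.

out of control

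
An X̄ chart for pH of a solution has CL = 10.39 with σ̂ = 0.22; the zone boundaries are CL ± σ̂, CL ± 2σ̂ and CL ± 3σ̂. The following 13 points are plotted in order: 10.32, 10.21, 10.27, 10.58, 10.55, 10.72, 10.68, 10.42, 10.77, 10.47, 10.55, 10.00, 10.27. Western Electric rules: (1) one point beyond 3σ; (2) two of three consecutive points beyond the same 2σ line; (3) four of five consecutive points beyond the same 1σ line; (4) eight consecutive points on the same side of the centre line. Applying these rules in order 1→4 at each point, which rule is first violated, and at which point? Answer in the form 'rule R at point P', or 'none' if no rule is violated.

Zone of each point (C = within 1σ̂, B = 1σ̂–2σ̂, A = 2σ̂–3σ̂, * = beyond 3σ̂; sign = side of CL): 1:-C, 2:-C, 3:-C, 4:+C, 5:+C, 6:+B, 7:+B, 8:+C, 9:+B, 10:+C, 11:+C, 12:-B, 13:-C
Rule 4 (eight consecutive points on the same side of the centre line) is satisfied at point 11.

rule 4 at point 11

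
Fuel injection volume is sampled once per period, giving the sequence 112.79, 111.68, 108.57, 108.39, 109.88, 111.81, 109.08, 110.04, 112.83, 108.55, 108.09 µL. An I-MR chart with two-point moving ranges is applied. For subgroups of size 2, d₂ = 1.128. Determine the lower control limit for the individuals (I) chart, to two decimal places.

105.09

X̄ = (112.79 + 111.68 + 108.57 + 108.39 + 109.88 + 111.81 + 109.08 + 110.04 + 112.83 + 108.55 + 108.09) / 11 = 110.1555
Moving ranges: 1.11, 3.11, 0.18, 1.49, 1.93, 2.73, 0.96, 2.79, 4.28, 0.46; M̄R̄ = 19.0400 / 10 = 1.9040
LCL = X̄ − 3·M̄R̄/d₂ = 110.1555 − 3 × 1.9040 / 1.128 = 105.0916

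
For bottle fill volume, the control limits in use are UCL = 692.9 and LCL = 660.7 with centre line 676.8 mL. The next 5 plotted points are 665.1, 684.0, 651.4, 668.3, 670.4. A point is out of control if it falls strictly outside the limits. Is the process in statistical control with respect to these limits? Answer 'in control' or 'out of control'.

out of control

Compare each point to [660.7, 692.9]: sample 3 = 651.4 < LCL.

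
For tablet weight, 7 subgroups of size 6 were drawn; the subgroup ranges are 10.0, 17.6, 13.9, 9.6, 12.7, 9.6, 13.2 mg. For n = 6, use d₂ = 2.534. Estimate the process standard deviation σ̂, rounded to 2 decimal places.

R̄ = (10.0 + 17.6 + 13.9 + 9.6 + 12.7 + 9.6 + 13.2) / 7 = 12.3714
σ̂ = R̄ / d₂ = 12.3714 / 2.534 = 4.8822

4.88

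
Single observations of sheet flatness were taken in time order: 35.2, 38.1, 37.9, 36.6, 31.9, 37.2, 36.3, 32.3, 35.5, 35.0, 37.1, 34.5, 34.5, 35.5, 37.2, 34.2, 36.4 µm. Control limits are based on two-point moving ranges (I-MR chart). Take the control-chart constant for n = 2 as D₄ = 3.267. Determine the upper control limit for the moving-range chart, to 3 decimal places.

Moving ranges: 2.9, 0.2, 1.3, 4.7, 5.3, 0.9, 4.0, 3.2, 0.5, 2.1, 2.6, 0.0, 1.0, 1.7, 3.0, 2.2; M̄R̄ = 35.6000 / 16 = 2.2250
UCL_MR = D₄·M̄R̄ = 3.267 × 2.2250 = 7.2691

7.269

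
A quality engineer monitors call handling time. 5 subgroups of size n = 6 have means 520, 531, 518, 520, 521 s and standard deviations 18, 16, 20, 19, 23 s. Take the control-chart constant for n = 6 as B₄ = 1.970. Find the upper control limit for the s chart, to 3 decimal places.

37.824

s̄ = (18 + 16 + 20 + 19 + 23) / 5 = 19.2000
UCL_s = B₄·s̄ = 1.970 × 19.2000 = 37.8240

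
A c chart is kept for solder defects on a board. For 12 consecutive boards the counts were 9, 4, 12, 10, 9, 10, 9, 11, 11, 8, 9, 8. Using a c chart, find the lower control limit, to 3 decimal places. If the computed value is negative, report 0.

c̄ = (9 + 4 + 12 + 10 + 9 + 10 + 9 + 11 + 11 + 8 + 9 + 8) / 12 = 110 / 12 = 9.1667
LCL = c̄ − 3√c̄ = 9.1667 − 3 × 3.0277 = 0.0837

0.084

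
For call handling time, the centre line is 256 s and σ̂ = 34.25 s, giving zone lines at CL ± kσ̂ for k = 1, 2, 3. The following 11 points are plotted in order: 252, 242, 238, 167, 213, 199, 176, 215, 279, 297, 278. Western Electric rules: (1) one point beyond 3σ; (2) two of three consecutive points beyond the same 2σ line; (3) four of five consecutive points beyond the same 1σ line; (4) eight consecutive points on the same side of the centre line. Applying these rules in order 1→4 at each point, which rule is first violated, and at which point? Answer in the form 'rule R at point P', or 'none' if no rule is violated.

Zone of each point (C = within 1σ̂, B = 1σ̂–2σ̂, A = 2σ̂–3σ̂, * = beyond 3σ̂; sign = side of CL): 1:-C, 2:-C, 3:-C, 4:-A, 5:-B, 6:-B, 7:-A, 8:-B, 9:+C, 10:+B, 11:+C
Rule 3 (four of five consecutive points beyond the same 1σ limit) is satisfied at point 7.

rule 3 at point 7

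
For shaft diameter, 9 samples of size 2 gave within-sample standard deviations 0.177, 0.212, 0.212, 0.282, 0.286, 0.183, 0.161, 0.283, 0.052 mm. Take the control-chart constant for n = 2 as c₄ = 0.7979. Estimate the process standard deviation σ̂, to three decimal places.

0.257

s̄ = (0.177 + 0.212 + 0.212 + 0.282 + 0.286 + 0.183 + 0.161 + 0.283 + 0.052) / 9 = 0.2053
σ̂ = s̄ / c₄ = 0.2053 / 0.7979 = 0.2573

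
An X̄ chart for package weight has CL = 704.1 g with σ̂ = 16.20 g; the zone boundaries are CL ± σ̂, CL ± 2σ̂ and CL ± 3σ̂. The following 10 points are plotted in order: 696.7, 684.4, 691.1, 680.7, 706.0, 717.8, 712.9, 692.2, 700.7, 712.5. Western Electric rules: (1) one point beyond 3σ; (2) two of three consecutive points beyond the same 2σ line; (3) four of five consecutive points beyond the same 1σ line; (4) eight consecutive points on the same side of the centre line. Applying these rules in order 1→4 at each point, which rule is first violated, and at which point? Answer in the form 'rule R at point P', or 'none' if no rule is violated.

Zone of each point (C = within 1σ̂, B = 1σ̂–2σ̂, A = 2σ̂–3σ̂, * = beyond 3σ̂; sign = side of CL): 1:-C, 2:-B, 3:-C, 4:-B, 5:+C, 6:+C, 7:+C, 8:-C, 9:-C, 10:+C
No rule fires across all 10 points.

none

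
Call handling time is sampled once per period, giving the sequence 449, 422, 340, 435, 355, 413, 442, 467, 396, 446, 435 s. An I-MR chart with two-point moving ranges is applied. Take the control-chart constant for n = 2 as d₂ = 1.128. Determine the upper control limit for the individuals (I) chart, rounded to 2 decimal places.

X̄ = (449 + 422 + 340 + 435 + 355 + 413 + 442 + 467 + 396 + 446 + 435) / 11 = 418.1818
Moving ranges: 27, 82, 95, 80, 58, 29, 25, 71, 50, 11; M̄R̄ = 528.0000 / 10 = 52.8000
UCL = X̄ + 3·M̄R̄/d₂ = 418.1818 + 3 × 52.8000 / 1.128 = 558.6074

558.61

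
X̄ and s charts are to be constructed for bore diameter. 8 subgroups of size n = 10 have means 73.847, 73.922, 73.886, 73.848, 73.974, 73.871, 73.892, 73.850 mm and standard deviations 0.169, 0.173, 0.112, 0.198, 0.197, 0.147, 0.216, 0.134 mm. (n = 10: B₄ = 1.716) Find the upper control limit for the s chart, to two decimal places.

0.29

s̄ = (0.169 + 0.173 + 0.112 + 0.198 + 0.197 + 0.147 + 0.216 + 0.134) / 8 = 0.1683
UCL_s = B₄·s̄ = 1.716 × 0.1683 = 0.2887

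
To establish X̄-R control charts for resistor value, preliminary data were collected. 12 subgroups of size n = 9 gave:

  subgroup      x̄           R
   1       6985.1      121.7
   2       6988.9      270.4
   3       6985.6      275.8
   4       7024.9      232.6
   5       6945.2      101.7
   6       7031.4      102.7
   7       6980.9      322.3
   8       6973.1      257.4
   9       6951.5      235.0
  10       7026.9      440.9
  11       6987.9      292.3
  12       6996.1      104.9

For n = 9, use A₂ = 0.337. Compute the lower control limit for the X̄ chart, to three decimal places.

6912.346

X̄̄ = (6985.1 + 6988.9 + 6985.6 + 7024.9 + 6945.2 + 7031.4 + 6980.9 + 6973.1 + 6951.5 + 7026.9 + 6987.9 + 6996.1) / 12 = 83877.5000 / 12 = 6989.7917
R̄ = (121.7 + 270.4 + 275.8 + 232.6 + 101.7 + 102.7 + 322.3 + 257.4 + 235.0 + 440.9 + 292.3 + 104.9) / 12 = 2757.7000 / 12 = 229.8083
LCL = X̄̄ − A₂·R̄ = 6989.7917 − 0.337 × 229.8083 = 6912.3463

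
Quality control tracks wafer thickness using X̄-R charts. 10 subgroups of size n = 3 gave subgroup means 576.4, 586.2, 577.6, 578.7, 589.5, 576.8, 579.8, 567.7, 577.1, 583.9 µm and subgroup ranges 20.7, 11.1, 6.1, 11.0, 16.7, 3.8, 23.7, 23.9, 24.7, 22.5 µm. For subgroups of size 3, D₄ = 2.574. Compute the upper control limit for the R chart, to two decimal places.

R̄ = (20.7 + 11.1 + 6.1 + 11.0 + 16.7 + 3.8 + 23.7 + 23.9 + 24.7 + 22.5) / 10 = 164.2000 / 10 = 16.4200
UCL_R = D₄·R̄ = 2.574 × 16.4200 = 42.2651

42.27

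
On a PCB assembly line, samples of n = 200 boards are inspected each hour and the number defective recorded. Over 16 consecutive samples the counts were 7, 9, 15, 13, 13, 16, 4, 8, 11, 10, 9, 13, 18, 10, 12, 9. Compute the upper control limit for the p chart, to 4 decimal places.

0.1038

p̄ = Σdᵢ / (k·n) = 177 / (16 × 200) = 0.05531
UCL = p̄ + 3·√(p̄(1−p̄)/n) = 0.05531 + 3 × √(0.05531×0.94469/200) = 0.05531 + 3 × 0.01616 = 0.10380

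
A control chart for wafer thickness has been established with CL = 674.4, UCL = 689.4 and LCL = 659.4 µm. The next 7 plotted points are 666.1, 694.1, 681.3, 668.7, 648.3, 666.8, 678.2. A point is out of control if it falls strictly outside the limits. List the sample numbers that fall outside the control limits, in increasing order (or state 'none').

2, 5

Compare each point to [659.4, 689.4]: sample 2 = 694.1 > UCL; sample 5 = 648.3 < LCL.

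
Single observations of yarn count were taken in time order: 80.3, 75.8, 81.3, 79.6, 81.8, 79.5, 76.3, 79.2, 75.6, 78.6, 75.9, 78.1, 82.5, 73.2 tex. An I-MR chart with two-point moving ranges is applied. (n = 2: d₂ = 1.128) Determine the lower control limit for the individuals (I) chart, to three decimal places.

68.689

X̄ = (80.3 + 75.8 + 81.3 + 79.6 + 81.8 + 79.5 + 76.3 + 79.2 + 75.6 + 78.6 + 75.9 + 78.1 + 82.5 + 73.2) / 14 = 78.4071
Moving ranges: 4.5, 5.5, 1.7, 2.2, 2.3, 3.2, 2.9, 3.6, 3.0, 2.7, 2.2, 4.4, 9.3; M̄R̄ = 47.5000 / 13 = 3.6538
LCL = X̄ − 3·M̄R̄/d₂ = 78.4071 − 3 × 3.6538 / 1.128 = 68.6895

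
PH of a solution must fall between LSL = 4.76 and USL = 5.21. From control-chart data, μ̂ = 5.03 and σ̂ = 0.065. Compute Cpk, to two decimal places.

0.92

Cpu = (USL − μ̂) / (3σ̂) = (5.21 − 5.03) / (3 × 0.065) = 0.9231; Cpl = (μ̂ − LSL) / (3σ̂) = (5.03 − 4.76) / (3 × 0.065) = 1.3846; Cpk = min(Cpu, Cpl) = 0.9231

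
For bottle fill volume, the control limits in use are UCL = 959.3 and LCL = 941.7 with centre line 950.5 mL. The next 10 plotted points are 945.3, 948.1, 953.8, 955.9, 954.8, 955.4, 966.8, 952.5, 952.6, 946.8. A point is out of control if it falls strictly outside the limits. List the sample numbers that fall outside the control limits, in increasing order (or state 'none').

7

Compare each point to [941.7, 959.3]: sample 7 = 966.8 > UCL.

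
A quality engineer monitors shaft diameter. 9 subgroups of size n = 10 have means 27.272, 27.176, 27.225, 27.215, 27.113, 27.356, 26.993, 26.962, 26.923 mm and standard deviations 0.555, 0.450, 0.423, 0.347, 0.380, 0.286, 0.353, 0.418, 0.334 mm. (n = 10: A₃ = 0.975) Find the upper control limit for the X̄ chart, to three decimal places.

X̄̄ = (27.272 + 27.176 + 27.225 + 27.215 + 27.113 + 27.356 + 26.993 + 26.962 + 26.923) / 9 = 27.1372
s̄ = (0.555 + 0.450 + 0.423 + 0.347 + 0.380 + 0.286 + 0.353 + 0.418 + 0.334) / 9 = 0.3940
UCL = X̄̄ + A₃·s̄ = 27.1372 + 0.975 × 0.3940 = 27.5214

27.521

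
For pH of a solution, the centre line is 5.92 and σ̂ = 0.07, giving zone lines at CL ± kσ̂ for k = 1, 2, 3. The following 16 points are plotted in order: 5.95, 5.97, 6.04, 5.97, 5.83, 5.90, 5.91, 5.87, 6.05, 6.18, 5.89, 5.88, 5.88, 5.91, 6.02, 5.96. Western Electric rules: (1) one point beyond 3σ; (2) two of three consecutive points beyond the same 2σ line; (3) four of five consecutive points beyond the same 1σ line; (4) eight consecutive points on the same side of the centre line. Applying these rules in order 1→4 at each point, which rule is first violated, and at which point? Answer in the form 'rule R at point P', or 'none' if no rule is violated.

rule 1 at point 10

Zone of each point (C = within 1σ̂, B = 1σ̂–2σ̂, A = 2σ̂–3σ̂, * = beyond 3σ̂; sign = side of CL): 1:+C, 2:+C, 3:+B, 4:+C, 5:-B, 6:-C, 7:-C, 8:-C, 9:+B, 10:+*, 11:-C, 12:-C, 13:-C, 14:-C, 15:+B, 16:+C
Rule 1 (one point beyond the 3σ limits) is satisfied at point 10.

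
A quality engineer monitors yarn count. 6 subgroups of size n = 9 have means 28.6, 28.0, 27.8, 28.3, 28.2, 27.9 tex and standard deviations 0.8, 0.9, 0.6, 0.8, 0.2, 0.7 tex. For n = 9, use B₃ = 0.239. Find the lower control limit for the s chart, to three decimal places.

0.159

s̄ = (0.8 + 0.9 + 0.6 + 0.8 + 0.2 + 0.7) / 6 = 0.6667
LCL_s = B₃·s̄ = 0.239 × 0.6667 = 0.1593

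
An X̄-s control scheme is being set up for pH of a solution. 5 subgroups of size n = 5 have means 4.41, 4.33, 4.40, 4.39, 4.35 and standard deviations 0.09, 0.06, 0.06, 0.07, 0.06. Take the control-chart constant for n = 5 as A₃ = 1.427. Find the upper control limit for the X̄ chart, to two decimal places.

4.47

X̄̄ = (4.41 + 4.33 + 4.40 + 4.39 + 4.35) / 5 = 4.3760
s̄ = (0.09 + 0.06 + 0.06 + 0.07 + 0.06) / 5 = 0.0680
UCL = X̄̄ + A₃·s̄ = 4.3760 + 1.427 × 0.0680 = 4.4730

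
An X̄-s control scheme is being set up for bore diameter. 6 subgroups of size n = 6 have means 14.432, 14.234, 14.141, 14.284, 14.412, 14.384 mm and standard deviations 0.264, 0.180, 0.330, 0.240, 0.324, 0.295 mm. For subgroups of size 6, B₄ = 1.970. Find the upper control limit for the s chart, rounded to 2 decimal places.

0.54

s̄ = (0.264 + 0.180 + 0.330 + 0.240 + 0.324 + 0.295) / 6 = 0.2722
UCL_s = B₄·s̄ = 1.970 × 0.2722 = 0.5362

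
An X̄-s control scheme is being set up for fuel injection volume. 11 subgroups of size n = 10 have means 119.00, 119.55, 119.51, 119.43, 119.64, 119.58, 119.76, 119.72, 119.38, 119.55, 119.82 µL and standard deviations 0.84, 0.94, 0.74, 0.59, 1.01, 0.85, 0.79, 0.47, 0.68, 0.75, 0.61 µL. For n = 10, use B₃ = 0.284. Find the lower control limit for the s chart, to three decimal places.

0.214

s̄ = (0.84 + 0.94 + 0.74 + 0.59 + 1.01 + 0.85 + 0.79 + 0.47 + 0.68 + 0.75 + 0.61) / 11 = 0.7518
LCL_s = B₃·s̄ = 0.284 × 0.7518 = 0.2135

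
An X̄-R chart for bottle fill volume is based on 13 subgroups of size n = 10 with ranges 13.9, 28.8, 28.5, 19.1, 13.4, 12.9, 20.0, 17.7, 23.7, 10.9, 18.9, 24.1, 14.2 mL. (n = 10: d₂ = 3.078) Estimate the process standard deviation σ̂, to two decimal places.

6.15

R̄ = (13.9 + 28.8 + 28.5 + 19.1 + 13.4 + 12.9 + 20.0 + 17.7 + 23.7 + 10.9 + 18.9 + 24.1 + 14.2) / 13 = 18.9308
σ̂ = R̄ / d₂ = 18.9308 / 3.078 = 6.1503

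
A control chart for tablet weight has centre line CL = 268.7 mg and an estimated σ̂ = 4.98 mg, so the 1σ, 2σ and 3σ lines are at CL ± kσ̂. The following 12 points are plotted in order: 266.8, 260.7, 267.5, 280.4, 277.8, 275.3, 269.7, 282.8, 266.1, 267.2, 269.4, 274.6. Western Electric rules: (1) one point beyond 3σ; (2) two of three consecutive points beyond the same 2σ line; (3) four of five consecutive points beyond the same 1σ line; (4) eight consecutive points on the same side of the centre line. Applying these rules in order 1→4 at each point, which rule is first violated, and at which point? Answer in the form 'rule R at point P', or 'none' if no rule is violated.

Zone of each point (C = within 1σ̂, B = 1σ̂–2σ̂, A = 2σ̂–3σ̂, * = beyond 3σ̂; sign = side of CL): 1:-C, 2:-B, 3:-C, 4:+A, 5:+B, 6:+B, 7:+C, 8:+A, 9:-C, 10:-C, 11:+C, 12:+B
Rule 3 (four of five consecutive points beyond the same 1σ limit) is satisfied at point 8.

rule 3 at point 8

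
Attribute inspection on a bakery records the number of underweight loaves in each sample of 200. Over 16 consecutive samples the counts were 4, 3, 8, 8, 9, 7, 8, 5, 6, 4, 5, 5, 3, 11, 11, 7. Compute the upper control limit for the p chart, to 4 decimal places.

p̄ = Σdᵢ / (k·n) = 104 / (16 × 200) = 0.03250
UCL = p̄ + 3·√(p̄(1−p̄)/n) = 0.03250 + 3 × √(0.03250×0.96750/200) = 0.03250 + 3 × 0.01254 = 0.07012

0.0701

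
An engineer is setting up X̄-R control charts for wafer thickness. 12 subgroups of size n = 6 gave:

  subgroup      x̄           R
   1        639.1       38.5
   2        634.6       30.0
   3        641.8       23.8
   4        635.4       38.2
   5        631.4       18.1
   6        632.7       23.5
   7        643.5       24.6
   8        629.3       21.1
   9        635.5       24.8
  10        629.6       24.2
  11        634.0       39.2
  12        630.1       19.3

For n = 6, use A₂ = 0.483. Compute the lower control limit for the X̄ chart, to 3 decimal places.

X̄̄ = (639.1 + 634.6 + 641.8 + 635.4 + 631.4 + 632.7 + 643.5 + 629.3 + 635.5 + 629.6 + 634.0 + 630.1) / 12 = 7617.0000 / 12 = 634.7500
R̄ = (38.5 + 30.0 + 23.8 + 38.2 + 18.1 + 23.5 + 24.6 + 21.1 + 24.8 + 24.2 + 39.2 + 19.3) / 12 = 325.3000 / 12 = 27.1083
LCL = X̄̄ − A₂·R̄ = 634.7500 − 0.483 × 27.1083 = 621.6567

621.657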